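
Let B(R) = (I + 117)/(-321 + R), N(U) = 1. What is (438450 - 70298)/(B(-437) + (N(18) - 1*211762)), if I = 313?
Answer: -69764804/40128817 ≈ -1.7385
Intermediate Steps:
B(R) = 430/(-321 + R) (B(R) = (313 + 117)/(-321 + R) = 430/(-321 + R))
(438450 - 70298)/(B(-437) + (N(18) - 1*211762)) = (438450 - 70298)/(430/(-321 - 437) + (1 - 1*211762)) = 368152/(430/(-758) + (1 - 211762)) = 368152/(430*(-1/758) - 211761) = 368152/(-215/379 - 211761) = 368152/(-80257634/379) = 368152*(-379/80257634) = -69764804/40128817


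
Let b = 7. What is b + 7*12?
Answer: 91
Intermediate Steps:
b + 7*12 = 7 + 7*12 = 7 + 84 = 91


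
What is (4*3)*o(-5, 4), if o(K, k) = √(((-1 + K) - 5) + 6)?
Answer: 12*I*√5 ≈ 26.833*I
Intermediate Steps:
o(K, k) = √K (o(K, k) = √((-6 + K) + 6) = √K)
(4*3)*o(-5, 4) = (4*3)*√(-5) = 12*(I*√5) = 12*I*√5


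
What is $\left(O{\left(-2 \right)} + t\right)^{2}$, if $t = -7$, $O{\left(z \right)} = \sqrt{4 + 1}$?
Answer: $\left(7 - \sqrt{5}\right)^{2} \approx 22.695$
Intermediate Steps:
$O{\left(z \right)} = \sqrt{5}$
$\left(O{\left(-2 \right)} + t\right)^{2} = \left(\sqrt{5} - 7\right)^{2} = \left(-7 + \sqrt{5}\right)^{2}$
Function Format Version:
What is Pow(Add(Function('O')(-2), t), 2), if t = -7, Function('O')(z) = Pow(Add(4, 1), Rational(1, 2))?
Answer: Pow(Add(7, Mul(-1, Pow(5, Rational(1, 2)))), 2) ≈ 22.695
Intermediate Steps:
Function('O')(z) = Pow(5, Rational(1, 2))
Pow(Add(Function('O')(-2), t), 2) = Pow(Add(Pow(5, Rational(1, 2)), -7), 2) = Pow(Add(-7, Pow(5, Rational(1, 2))), 2)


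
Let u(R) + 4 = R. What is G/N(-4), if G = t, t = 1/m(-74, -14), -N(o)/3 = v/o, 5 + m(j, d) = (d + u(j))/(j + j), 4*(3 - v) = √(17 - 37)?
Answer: -296/3321 - 148*I*√5/9963 ≈ -0.08913 - 0.033217*I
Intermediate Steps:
u(R) = -4 + R
v = 3 - I*√5/2 (v = 3 - √(17 - 37)/4 = 3 - I*√5/2 ≈ 3.0 - 1.118*I)
m(j, d) = -5 + (-4 + d + j)/(2*j) (m(j, d) = -5 + (d + (-4 + j))/(j + j) = -5 + (-4 + d + j)/((2*j)) = -5 + (-4 + d + j)*(1/(2*j)) = -5 + (-4 + d + j)/(2*j))
N(o) = -3*(3 - I*√5/2)/o
t = -37/162 (t = 1/((½)*(-4 - 14 - 9*(-74))/(-74)) = 1/((½)*(-1/74)*(-4 - 14 + 666)) = 1/((½)*(-1/74)*648) = 1/(-162/37) = -37/162 ≈ -0.22839)
G = -37/162 ≈ -0.22839
G/N(-4) = -37*(-8/(3*(-6 + I*√5)))/162 = -37/(162*(9/4 - 3*I*√5/8))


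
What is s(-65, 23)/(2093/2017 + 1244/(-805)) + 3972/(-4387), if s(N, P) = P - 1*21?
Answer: -17520264266/3616129521 ≈ -4.8450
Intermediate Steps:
s(N, P) = -21 + P (s(N, P) = P - 21 = -21 + P)
s(-65, 23)/(2093/2017 + 1244/(-805)) + 3972/(-4387) = (-21 + 23)/(2093/2017 + 1244/(-805)) + 3972/(-4387) = 2/(2093*(1/2017) + 1244*(-1/805)) + 3972*(-1/4387) = 2/(2093/2017 - 1244/805) - 3972/4387 = 2/(-824283/1623685) - 3972/4387 = 2*(-1623685/824283) - 3972/4387 = -3247370/824283 - 3972/4387 = -17520264266/3616129521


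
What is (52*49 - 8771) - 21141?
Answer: -27364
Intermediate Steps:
(52*49 - 8771) - 21141 = (2548 - 8771) - 21141 = -6223 - 21141 = -27364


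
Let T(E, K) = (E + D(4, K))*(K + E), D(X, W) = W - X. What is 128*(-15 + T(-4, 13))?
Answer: 3840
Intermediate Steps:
T(E, K) = (E + K)*(-4 + E + K) (T(E, K) = (E + (K - 1*4))*(K + E) = (E + (K - 4))*(E + K) = (E + (-4 + K))*(E + K) = (-4 + E + K)*(E + K) = (E + K)*(-4 + E + K))
128*(-15 + T(-4, 13)) = 128*(-15 + ((-4)² - 4*13 - 4*(-4 + 13) + 13*(-4 + 13))) = 128*(-15 + (16 - 52 - 4*9 + 13*9)) = 128*(-15 + (16 - 52 - 36 + 117)) = 128*(-15 + 45) = 128*30 = 3840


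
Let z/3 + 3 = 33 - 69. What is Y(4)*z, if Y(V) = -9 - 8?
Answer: 1989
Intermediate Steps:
Y(V) = -17
z = -117 (z = -9 + 3*(33 - 69) = -9 + 3*(-36) = -9 - 108 = -117)
Y(4)*z = -17*(-117) = 1989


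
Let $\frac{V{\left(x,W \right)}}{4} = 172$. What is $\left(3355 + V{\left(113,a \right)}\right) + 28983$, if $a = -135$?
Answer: $33026$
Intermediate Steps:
$V{\left(x,W \right)} = 688$ ($V{\left(x,W \right)} = 4 \cdot 172 = 688$)
$\left(3355 + V{\left(113,a \right)}\right) + 28983 = \left(3355 + 688\right) + 28983 = 4043 + 28983 = 33026$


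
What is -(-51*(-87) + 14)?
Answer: -4451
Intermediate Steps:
-(-51*(-87) + 14) = -(4437 + 14) = -1*4451 = -4451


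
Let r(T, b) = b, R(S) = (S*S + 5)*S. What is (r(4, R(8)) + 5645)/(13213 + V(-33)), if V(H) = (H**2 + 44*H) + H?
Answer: 6197/12817 ≈ 0.48350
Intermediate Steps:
R(S) = S*(5 + S**2) (R(S) = (S**2 + 5)*S = (5 + S**2)*S = S*(5 + S**2))
V(H) = H**2 + 45*H
(r(4, R(8)) + 5645)/(13213 + V(-33)) = (8*(5 + 8**2) + 5645)/(13213 - 33*(45 - 33)) = (8*(5 + 64) + 5645)/(13213 - 33*12) = (8*69 + 5645)/(13213 - 396) = (552 + 5645)/12817 = 6197*(1/12817) = 6197/12817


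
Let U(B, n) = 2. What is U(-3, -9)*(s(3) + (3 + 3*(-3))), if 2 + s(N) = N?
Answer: -10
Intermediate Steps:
s(N) = -2 + N
U(-3, -9)*(s(3) + (3 + 3*(-3))) = 2*((-2 + 3) + (3 + 3*(-3))) = 2*(1 + (3 - 9)) = 2*(1 - 6) = 2*(-5) = -10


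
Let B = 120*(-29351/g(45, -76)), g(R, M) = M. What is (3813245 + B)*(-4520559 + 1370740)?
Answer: -230983109624515/19 ≈ -1.2157e+13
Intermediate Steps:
B = 880530/19 (B = 120*(-29351/(-76)) = 120*(-29351*(-1/76)) = 120*(29351/76) = 880530/19 ≈ 46344.)
(3813245 + B)*(-4520559 + 1370740) = (3813245 + 880530/19)*(-4520559 + 1370740) = (73332185/19)*(-3149819) = -230983109624515/19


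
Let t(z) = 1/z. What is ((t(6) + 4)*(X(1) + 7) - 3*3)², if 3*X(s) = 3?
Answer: 5329/9 ≈ 592.11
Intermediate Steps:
X(s) = 1 (X(s) = (⅓)*3 = 1)
((t(6) + 4)*(X(1) + 7) - 3*3)² = ((1/6 + 4)*(1 + 7) - 3*3)² = ((⅙ + 4)*8 - 9)² = ((25/6)*8 - 9)² = (100/3 - 9)² = (73/3)² = 5329/9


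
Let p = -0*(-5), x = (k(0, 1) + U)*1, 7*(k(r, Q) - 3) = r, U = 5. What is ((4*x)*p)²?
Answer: 0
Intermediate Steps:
k(r, Q) = 3 + r/7
x = 8 (x = ((3 + (⅐)*0) + 5)*1 = ((3 + 0) + 5)*1 = (3 + 5)*1 = 8*1 = 8)
p = 0 (p = -1*0 = 0)
((4*x)*p)² = ((4*8)*0)² = (32*0)² = 0² = 0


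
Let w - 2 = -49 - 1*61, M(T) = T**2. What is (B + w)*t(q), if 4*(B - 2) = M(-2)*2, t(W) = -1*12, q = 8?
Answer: 1248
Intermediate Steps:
t(W) = -12
B = 4 (B = 2 + ((-2)**2*2)/4 = 2 + (4*2)/4 = 2 + (1/4)*8 = 2 + 2 = 4)
w = -108 (w = 2 + (-49 - 1*61) = 2 + (-49 - 61) = 2 - 110 = -108)
(B + w)*t(q) = (4 - 108)*(-12) = -104*(-12) = 1248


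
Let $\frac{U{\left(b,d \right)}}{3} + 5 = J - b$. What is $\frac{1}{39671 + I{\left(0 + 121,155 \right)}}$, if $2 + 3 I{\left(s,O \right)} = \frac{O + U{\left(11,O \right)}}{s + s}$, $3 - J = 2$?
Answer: $\frac{33}{1309126} \approx 2.5208 \cdot 10^{-5}$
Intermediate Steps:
$J = 1$ ($J = 3 - 2 = 1$)
$U{\left(b,d \right)} = -12 - 3 b$ ($U{\left(b,d \right)} = -15 + 3 \left(1 - b\right) = -15 - \left(-3 + 3 b\right) = -12 - 3 b$)
$I{\left(s,O \right)} = - \frac{2}{3} + \frac{-45 + O}{6 s}$ ($I{\left(s,O \right)} = - \frac{2}{3} + \frac{\left(O - 45\right) \frac{1}{s + s}}{3} = - \frac{2}{3} + \frac{\left(O - 45\right) \frac{1}{2 s}}{3} = - \frac{2}{3} + \frac{\left(-45 + O\right) \frac{1}{2 s}}{3} = - \frac{2}{3} + \frac{\frac{1}{2} \frac{1}{s} \left(-45 + O\right)}{3} = - \frac{2}{3} + \frac{-45 + O}{6 s}$)
$\frac{1}{39671 + I{\left(0 + 121,155 \right)}} = \frac{1}{39671 + \frac{-45 + 155 - 4 \left(0 + 121\right)}{6 \left(0 + 121\right)}} = \frac{1}{39671 + \frac{-45 + 155 - 484}{6 \cdot 121}} = \frac{1}{39671 + \frac{1}{6} \cdot \frac{1}{121} \left(-45 + 155 - 484\right)} = \frac{1}{39671 + \frac{1}{6} \cdot \frac{1}{121} \left(-374\right)} = \frac{1}{39671 - \frac{17}{33}} = \frac{1}{\frac{1309126}{33}} = \frac{33}{1309126}$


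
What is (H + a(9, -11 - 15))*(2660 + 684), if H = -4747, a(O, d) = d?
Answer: -15960912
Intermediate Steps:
(H + a(9, -11 - 15))*(2660 + 684) = (-4747 + (-11 - 15))*(2660 + 684) = (-4747 - 26)*3344 = -4773*3344 = -15960912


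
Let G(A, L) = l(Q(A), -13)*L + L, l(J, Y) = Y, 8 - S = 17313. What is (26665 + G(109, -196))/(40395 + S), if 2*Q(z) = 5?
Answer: 29017/23090 ≈ 1.2567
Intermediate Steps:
S = -17305 (S = 8 - 1*17313 = 8 - 17313 = -17305)
Q(z) = 5/2 (Q(z) = (½)*5 = 5/2)
G(A, L) = -12*L (G(A, L) = -13*L + L = -12*L)
(26665 + G(109, -196))/(40395 + S) = (26665 - 12*(-196))/(40395 - 17305) = (26665 + 2352)/23090 = 29017*(1/23090) = 29017/23090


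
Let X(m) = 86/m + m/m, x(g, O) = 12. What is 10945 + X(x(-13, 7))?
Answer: 65719/6 ≈ 10953.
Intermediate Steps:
X(m) = 1 + 86/m (X(m) = 86/m + 1 = 1 + 86/m)
10945 + X(x(-13, 7)) = 10945 + (86 + 12)/12 = 10945 + (1/12)*98 = 10945 + 49/6 = 65719/6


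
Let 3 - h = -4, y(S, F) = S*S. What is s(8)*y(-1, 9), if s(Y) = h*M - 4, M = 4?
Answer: 24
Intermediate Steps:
y(S, F) = S**2
h = 7 (h = 3 - 1*(-4) = 3 + 4 = 7)
s(Y) = 24 (s(Y) = 7*4 - 4 = 28 - 4 = 24)
s(8)*y(-1, 9) = 24*(-1)**2 = 24*1 = 24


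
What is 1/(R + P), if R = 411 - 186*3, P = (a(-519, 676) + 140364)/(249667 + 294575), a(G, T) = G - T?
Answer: -544242/79864405 ≈ -0.0068146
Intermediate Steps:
P = 139169/544242 (P = ((-519 - 1*676) + 140364)/(249667 + 294575) = ((-519 - 676) + 140364)/544242 = (-1195 + 140364)*(1/544242) = 139169*(1/544242) = 139169/544242 ≈ 0.25571)
R = -147 (R = 411 - 558 = -147)
1/(R + P) = 1/(-147 + 139169/544242) = 1/(-79864405/544242) = -544242/79864405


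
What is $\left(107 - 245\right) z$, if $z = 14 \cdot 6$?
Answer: $-11592$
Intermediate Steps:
$z = 84$
$\left(107 - 245\right) z = \left(107 - 245\right) 84 = \left(-138\right) 84 = -11592$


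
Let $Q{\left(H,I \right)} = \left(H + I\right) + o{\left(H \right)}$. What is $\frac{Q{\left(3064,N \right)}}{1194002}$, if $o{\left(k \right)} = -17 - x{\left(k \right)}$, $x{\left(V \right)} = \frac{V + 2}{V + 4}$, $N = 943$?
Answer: $\frac{149247}{44673148} \approx 0.0033409$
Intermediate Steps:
$x{\left(V \right)} = \frac{2 + V}{4 + V}$
$o{\left(k \right)} = -17 - \frac{2 + k}{4 + k}$
$Q{\left(H,I \right)} = H + I + \frac{2 \left(-35 - 9 H\right)}{4 + H}$ ($Q{\left(H,I \right)} = \left(H + I\right) + \frac{2 \left(-35 - 9 H\right)}{4 + H} = H + I + \frac{2 \left(-35 - 9 H\right)}{4 + H}$)
$\frac{Q{\left(3064,N \right)}}{1194002} = \frac{\frac{1}{4 + 3064} \left(-2 - 3064 + \left(4 + 3064\right) \left(-17 + 3064 + 943\right)\right)}{1194002} = \frac{-2 - 3064 + 3068 \cdot 3990}{3068} \cdot \frac{1}{1194002} = \frac{-2 - 3064 + 12241320}{3068} \cdot \frac{1}{1194002} = \frac{1}{3068} \cdot 12238254 \cdot \frac{1}{1194002} = \frac{6119127}{1534} \cdot \frac{1}{1194002} = \frac{149247}{44673148}$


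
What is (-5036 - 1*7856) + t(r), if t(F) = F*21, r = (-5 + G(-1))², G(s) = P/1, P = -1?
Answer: -12136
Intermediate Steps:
G(s) = -1 (G(s) = -1/1 = -1*1 = -1)
r = 36 (r = (-5 - 1)² = (-6)² = 36)
t(F) = 21*F
(-5036 - 1*7856) + t(r) = (-5036 - 1*7856) + 21*36 = (-5036 - 7856) + 756 = -12892 + 756 = -12136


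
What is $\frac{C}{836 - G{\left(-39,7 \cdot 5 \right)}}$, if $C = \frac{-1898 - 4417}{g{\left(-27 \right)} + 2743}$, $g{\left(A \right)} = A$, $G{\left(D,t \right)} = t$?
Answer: $- \frac{2105}{725172} \approx -0.0029028$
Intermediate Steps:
$C = - \frac{6315}{2716}$ ($C = \frac{-1898 - 4417}{-27 + 2743} = - \frac{6315}{2716} \approx -2.3251$)
$\frac{C}{836 - G{\left(-39,7 \cdot 5 \right)}} = - \frac{6315}{2716 \left(836 - 7 \cdot 5\right)} = - \frac{6315}{2716 \left(836 - 35\right)} = - \frac{6315}{2716 \cdot 801} = \left(- \frac{6315}{2716}\right) \frac{1}{801} = - \frac{2105}{725172}$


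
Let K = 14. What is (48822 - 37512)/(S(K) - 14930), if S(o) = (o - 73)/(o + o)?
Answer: -316680/418099 ≈ -0.75743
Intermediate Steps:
S(o) = (-73 + o)/(2*o) (S(o) = (-73 + o)/((2*o)) = (-73 + o)*(1/(2*o)) = (-73 + o)/(2*o))
(48822 - 37512)/(S(K) - 14930) = (48822 - 37512)/((½)*(-73 + 14)/14 - 14930) = 11310/((½)*(1/14)*(-59) - 14930) = 11310/(-59/28 - 14930) = 11310/(-418099/28) = 11310*(-28/418099) = -316680/418099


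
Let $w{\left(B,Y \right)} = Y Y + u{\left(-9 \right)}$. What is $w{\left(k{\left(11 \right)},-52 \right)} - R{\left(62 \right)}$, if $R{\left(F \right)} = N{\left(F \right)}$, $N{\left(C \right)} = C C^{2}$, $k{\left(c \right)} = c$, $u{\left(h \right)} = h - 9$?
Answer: $-235642$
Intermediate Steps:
$u{\left(h \right)} = -9 + h$
$w{\left(B,Y \right)} = -18 + Y^{2}$ ($w{\left(B,Y \right)} = Y Y - 18 = Y^{2} - 18 = -18 + Y^{2}$)
$N{\left(C \right)} = C^{3}$
$R{\left(F \right)} = F^{3}$
$w{\left(k{\left(11 \right)},-52 \right)} - R{\left(62 \right)} = \left(-18 + \left(-52\right)^{2}\right) - 62^{3} = \left(-18 + 2704\right) - 238328 = 2686 - 238328 = -235642$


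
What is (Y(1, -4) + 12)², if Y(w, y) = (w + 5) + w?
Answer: 361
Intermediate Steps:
Y(w, y) = 5 + 2*w (Y(w, y) = (5 + w) + w = 5 + 2*w)
(Y(1, -4) + 12)² = ((5 + 2*1) + 12)² = ((5 + 2) + 12)² = (7 + 12)² = 19² = 361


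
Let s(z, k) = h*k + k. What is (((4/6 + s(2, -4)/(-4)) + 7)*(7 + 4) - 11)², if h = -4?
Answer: 14641/9 ≈ 1626.8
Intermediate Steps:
s(z, k) = -3*k (s(z, k) = -4*k + k = -3*k)
(((4/6 + s(2, -4)/(-4)) + 7)*(7 + 4) - 11)² = (((4/6 - 3*(-4)/(-4)) + 7)*(7 + 4) - 11)² = (((4*(⅙) + 12*(-¼)) + 7)*11 - 11)² = (((⅔ - 3) + 7)*11 - 11)² = ((-7/3 + 7)*11 - 11)² = ((14/3)*11 - 11)² = (154/3 - 11)² = (121/3)² = 14641/9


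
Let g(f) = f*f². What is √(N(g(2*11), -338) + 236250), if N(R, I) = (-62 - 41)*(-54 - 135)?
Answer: 9*√3157 ≈ 505.68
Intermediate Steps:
g(f) = f³
N(R, I) = 19467 (N(R, I) = -103*(-189) = 19467)
√(N(g(2*11), -338) + 236250) = √(19467 + 236250) = √255717 = 9*√3157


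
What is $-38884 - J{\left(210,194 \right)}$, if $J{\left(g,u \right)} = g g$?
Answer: $-82984$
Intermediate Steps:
$J{\left(g,u \right)} = g^{2}$
$-38884 - J{\left(210,194 \right)} = -38884 - 210^{2} = -38884 - 44100 = -82984$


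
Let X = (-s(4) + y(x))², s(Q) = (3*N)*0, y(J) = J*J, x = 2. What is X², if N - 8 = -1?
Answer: 256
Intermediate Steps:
y(J) = J²
N = 7 (N = 8 - 1 = 7)
s(Q) = 0 (s(Q) = (3*7)*0 = 21*0 = 0)
X = 16 (X = (-1*0 + 2²)² = (0 + 4)² = 4² = 16)
X² = 16² = 256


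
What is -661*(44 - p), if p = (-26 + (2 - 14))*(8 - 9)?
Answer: -3966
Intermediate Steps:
p = 38 (p = (-26 - 12)*(-1) = -38*(-1) = 38)
-661*(44 - p) = -661*(44 - 1*38) = -661*(44 - 38) = -661*6 = -3966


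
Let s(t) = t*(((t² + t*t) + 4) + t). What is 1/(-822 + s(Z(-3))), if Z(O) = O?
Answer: -1/879 ≈ -0.0011377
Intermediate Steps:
s(t) = t*(4 + t + 2*t²) (s(t) = t*(((t² + t²) + 4) + t) = t*((2*t² + 4) + t) = t*((4 + 2*t²) + t) = t*(4 + t + 2*t²))
1/(-822 + s(Z(-3))) = 1/(-822 - 3*(4 - 3 + 2*(-3)²)) = 1/(-822 - 3*(4 - 3 + 2*9)) = 1/(-822 - 3*(4 - 3 + 18)) = 1/(-822 - 3*19) = 1/(-822 - 57) = 1/(-879) = -1/879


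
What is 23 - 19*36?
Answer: -661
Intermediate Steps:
23 - 19*36 = 23 - 684 = -661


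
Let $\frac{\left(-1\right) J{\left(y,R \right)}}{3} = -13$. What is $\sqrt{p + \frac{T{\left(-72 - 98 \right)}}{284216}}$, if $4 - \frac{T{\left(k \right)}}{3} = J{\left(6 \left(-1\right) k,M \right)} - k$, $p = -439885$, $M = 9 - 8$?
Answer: $\frac{5 i \sqrt{355333538689474}}{142108} \approx 663.24 i$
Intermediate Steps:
$M = 1$
$J{\left(y,R \right)} = 39$ ($J{\left(y,R \right)} = \left(-3\right) \left(-13\right) = 39$)
$T{\left(k \right)} = -105 + 3 k$ ($T{\left(k \right)} = 12 - 3 \left(39 - k\right) = 12 + \left(-117 + 3 k\right) = -105 + 3 k$)
$\sqrt{p + \frac{T{\left(-72 - 98 \right)}}{284216}} = \sqrt{-439885 + \frac{-105 + 3 \left(-72 - 98\right)}{284216}} = \sqrt{-439885 + \left(-105 + 3 \left(-170\right)\right) \frac{1}{284216}} = \sqrt{-439885 + \left(-105 - 510\right) \frac{1}{284216}} = \sqrt{-439885 - \frac{615}{284216}} = \sqrt{- \frac{125022355775}{284216}} = \frac{5 i \sqrt{355333538689474}}{142108}$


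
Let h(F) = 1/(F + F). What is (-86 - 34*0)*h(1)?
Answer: -43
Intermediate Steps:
h(F) = 1/(2*F)
(-86 - 34*0)*h(1) = (-86 - 34*0)*((½)/1) = (-86 + 0)*((½)*1) = -86*½ = -43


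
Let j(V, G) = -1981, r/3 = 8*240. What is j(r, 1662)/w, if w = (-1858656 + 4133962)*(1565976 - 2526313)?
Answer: 283/312151505446 ≈ 9.0661e-10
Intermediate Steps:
w = -2185060538122 (w = 2275306*(-960337) = -2185060538122)
r = 5760 (r = 3*(8*240) = 3*1920 = 5760)
j(r, 1662)/w = -1981/(-2185060538122) = -1981*(-1/2185060538122) = 283/312151505446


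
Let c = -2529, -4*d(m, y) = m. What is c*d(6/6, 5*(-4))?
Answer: 2529/4 ≈ 632.25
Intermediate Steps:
d(m, y) = -m/4
c*d(6/6, 5*(-4)) = -(-2529)*6/6/4 = -(-2529)*6*(⅙)/4 = -(-2529)/4 = -2529*(-¼) = 2529/4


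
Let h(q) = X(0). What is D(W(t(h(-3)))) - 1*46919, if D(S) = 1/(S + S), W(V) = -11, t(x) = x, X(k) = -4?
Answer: -1032219/22 ≈ -46919.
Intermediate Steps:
h(q) = -4
D(S) = 1/(2*S)
D(W(t(h(-3)))) - 1*46919 = (½)/(-11) - 1*46919 = (½)*(-1/11) - 46919 = -1/22 - 46919 = -1032219/22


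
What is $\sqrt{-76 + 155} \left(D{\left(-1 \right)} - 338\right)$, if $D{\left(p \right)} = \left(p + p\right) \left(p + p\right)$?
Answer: $- 334 \sqrt{79} \approx -2968.7$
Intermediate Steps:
$D{\left(p \right)} = 4 p^{2}$ ($D{\left(p \right)} = 2 p 2 p = 4 p^{2}$)
$\sqrt{-76 + 155} \left(D{\left(-1 \right)} - 338\right) = \sqrt{-76 + 155} \left(4 \left(-1\right)^{2} - 338\right) = \sqrt{79} \left(4 \cdot 1 - 338\right) = \sqrt{79} \left(4 - 338\right) = \sqrt{79} \left(-334\right) = - 334 \sqrt{79}$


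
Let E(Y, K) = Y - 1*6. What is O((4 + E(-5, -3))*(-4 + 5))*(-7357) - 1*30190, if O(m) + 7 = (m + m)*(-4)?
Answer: -390683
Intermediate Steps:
E(Y, K) = -6 + Y (E(Y, K) = Y - 6 = -6 + Y)
O(m) = -7 - 8*m (O(m) = -7 + (m + m)*(-4) = -7 + (2*m)*(-4) = -7 - 8*m)
O((4 + E(-5, -3))*(-4 + 5))*(-7357) - 1*30190 = (-7 - 8*(4 + (-6 - 5))*(-4 + 5))*(-7357) - 1*30190 = (-7 - 8*(4 - 11))*(-7357) - 30190 = (-7 - (-56))*(-7357) - 30190 = (-7 - 8*(-7))*(-7357) - 30190 = (-7 + 56)*(-7357) - 30190 = 49*(-7357) - 30190 = -360493 - 30190 = -390683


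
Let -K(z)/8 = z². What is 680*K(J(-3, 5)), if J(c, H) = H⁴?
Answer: -2125000000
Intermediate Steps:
K(z) = -8*z²
680*K(J(-3, 5)) = 680*(-8*(5⁴)²) = 680*(-8*625²) = 680*(-8*390625) = 680*(-3125000) = -2125000000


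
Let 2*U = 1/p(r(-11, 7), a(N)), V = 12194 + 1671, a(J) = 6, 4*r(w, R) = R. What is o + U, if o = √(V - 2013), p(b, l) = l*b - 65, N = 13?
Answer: -1/109 + 2*√2963 ≈ 108.86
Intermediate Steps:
r(w, R) = R/4
p(b, l) = -65 + b*l (p(b, l) = b*l - 65 = -65 + b*l)
V = 13865
U = -1/109 (U = 1/(2*(-65 + ((¼)*7)*6)) = 1/(2*(-65 + (7/4)*6)) = 1/(2*(-65 + 21/2)) = 1/(2*(-109/2)) = (½)*(-2/109) = -1/109 ≈ -0.0091743)
o = 2*√2963 (o = √(13865 - 2013) = √11852 = 2*√2963 ≈ 108.87)
o + U = 2*√2963 - 1/109 = -1/109 + 2*√2963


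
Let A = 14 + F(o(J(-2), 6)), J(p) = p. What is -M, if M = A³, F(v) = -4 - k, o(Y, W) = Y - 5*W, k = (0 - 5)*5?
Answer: -42875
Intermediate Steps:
k = -25 (k = -5*5 = -25)
F(v) = 21 (F(v) = -4 - 1*(-25) = -4 + 25 = 21)
A = 35 (A = 14 + 21 = 35)
M = 42875 (M = 35³ = 42875)
-M = -1*42875 = -42875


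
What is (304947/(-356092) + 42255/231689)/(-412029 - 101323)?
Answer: 55606198023/42352874401028576 ≈ 1.3129e-6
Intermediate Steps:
(304947/(-356092) + 42255/231689)/(-412029 - 101323) = (304947*(-1/356092) + 42255*(1/231689))/(-513352) = (-304947/356092 + 42255/231689)*(-1/513352) = -55606198023/82502599388*(-1/513352) = 55606198023/42352874401028576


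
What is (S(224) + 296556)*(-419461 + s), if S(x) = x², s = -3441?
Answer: -146633656264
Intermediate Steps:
(S(224) + 296556)*(-419461 + s) = (224² + 296556)*(-419461 - 3441) = (50176 + 296556)*(-422902) = 346732*(-422902) = -146633656264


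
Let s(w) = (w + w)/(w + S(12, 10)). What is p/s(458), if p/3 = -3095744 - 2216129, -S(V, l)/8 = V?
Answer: -2884347039/458 ≈ -6.2977e+6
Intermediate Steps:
S(V, l) = -8*V
p = -15935619 (p = 3*(-3095744 - 2216129) = 3*(-5311873) = -15935619)
s(w) = 2*w/(-96 + w) (s(w) = (w + w)/(w - 8*12) = (2*w)/(w - 96) = (2*w)/(-96 + w) = 2*w/(-96 + w))
p/s(458) = -15935619/(2*458/(-96 + 458)) = -15935619/(2*458/362) = -15935619/(2*458*(1/362)) = -15935619/458/181 = -15935619*181/458 = -2884347039/458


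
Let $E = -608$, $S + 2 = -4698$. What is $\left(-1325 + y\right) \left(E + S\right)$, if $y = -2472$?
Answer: $20154476$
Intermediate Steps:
$S = -4700$ ($S = -2 - 4698 = -4700$)
$\left(-1325 + y\right) \left(E + S\right) = \left(-1325 - 2472\right) \left(-608 - 4700\right) = \left(-3797\right) \left(-5308\right) = 20154476$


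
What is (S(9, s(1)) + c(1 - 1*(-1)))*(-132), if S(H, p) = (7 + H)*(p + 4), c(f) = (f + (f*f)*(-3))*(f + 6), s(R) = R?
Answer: 0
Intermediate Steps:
c(f) = (6 + f)*(f - 3*f²) (c(f) = (f + f²*(-3))*(6 + f) = (f - 3*f²)*(6 + f) = (6 + f)*(f - 3*f²))
S(H, p) = (4 + p)*(7 + H) (S(H, p) = (7 + H)*(4 + p) = (4 + p)*(7 + H))
(S(9, s(1)) + c(1 - 1*(-1)))*(-132) = ((28 + 4*9 + 7*1 + 9*1) + (1 - 1*(-1))*(6 - 17*(1 - 1*(-1)) - 3*(1 - 1*(-1))²))*(-132) = ((28 + 36 + 7 + 9) + (1 + 1)*(6 - 17*(1 + 1) - 3*(1 + 1)²))*(-132) = (80 + 2*(6 - 17*2 - 3*2²))*(-132) = (80 + 2*(6 - 34 - 3*4))*(-132) = (80 + 2*(6 - 34 - 12))*(-132) = (80 + 2*(-40))*(-132) = (80 - 80)*(-132) = 0*(-132) = 0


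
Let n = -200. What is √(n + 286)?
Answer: √86 ≈ 9.2736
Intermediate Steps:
√(n + 286) = √(-200 + 286) = √86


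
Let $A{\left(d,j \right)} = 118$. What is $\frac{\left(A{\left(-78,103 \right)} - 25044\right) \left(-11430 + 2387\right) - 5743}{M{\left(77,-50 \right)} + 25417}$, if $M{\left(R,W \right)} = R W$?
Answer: $\frac{225400075}{21567} \approx 10451.0$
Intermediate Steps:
$\frac{\left(A{\left(-78,103 \right)} - 25044\right) \left(-11430 + 2387\right) - 5743}{M{\left(77,-50 \right)} + 25417} = \frac{\left(118 - 25044\right) \left(-11430 + 2387\right) - 5743}{77 \left(-50\right) + 25417} = \frac{\left(-24926\right) \left(-9043\right) - 5743}{-3850 + 25417} = \frac{225405818 - 5743}{21567} = 225400075 \cdot \frac{1}{21567} = \frac{225400075}{21567}$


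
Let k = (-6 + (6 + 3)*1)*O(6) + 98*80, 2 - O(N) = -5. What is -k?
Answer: -7861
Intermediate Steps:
O(N) = 7 (O(N) = 2 - 1*(-5) = 2 + 5 = 7)
k = 7861 (k = (-6 + (6 + 3)*1)*7 + 98*80 = (-6 + 9*1)*7 + 7840 = (-6 + 9)*7 + 7840 = 3*7 + 7840 = 21 + 7840 = 7861)
-k = -1*7861 = -7861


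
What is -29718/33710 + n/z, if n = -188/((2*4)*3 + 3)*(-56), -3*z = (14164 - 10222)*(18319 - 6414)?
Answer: -125522155025/142379440389 ≈ -0.88160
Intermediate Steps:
z = -15643170 (z = -(14164 - 10222)*(18319 - 6414)/3 = -1314*11905 = -⅓*46929510 = -15643170)
n = 10528/27 (n = -188/(8*3 + 3)*(-56) = -188/(24 + 3)*(-56) = -188/27*(-56) = 10528/27 ≈ 389.93)
-29718/33710 + n/z = -29718/33710 + (10528/27)/(-15643170) = -29718*1/33710 + (10528/27)*(-1/15643170) = -14859/16855 - 5264/211182795 = -125522155025/142379440389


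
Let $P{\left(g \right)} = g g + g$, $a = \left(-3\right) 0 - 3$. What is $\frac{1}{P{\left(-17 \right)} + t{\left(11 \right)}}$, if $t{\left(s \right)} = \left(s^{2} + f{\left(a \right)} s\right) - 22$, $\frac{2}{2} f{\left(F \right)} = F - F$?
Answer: $\frac{1}{371} \approx 0.0026954$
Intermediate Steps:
$a = -3$ ($a = 0 - 3 = -3$)
$P{\left(g \right)} = g + g^{2}$ ($P{\left(g \right)} = g^{2} + g = g + g^{2}$)
$f{\left(F \right)} = 0$ ($f{\left(F \right)} = F - F = 0$)
$t{\left(s \right)} = -22 + s^{2}$ ($t{\left(s \right)} = \left(s^{2} + 0 s\right) - 22 = \left(s^{2} + 0\right) - 22 = s^{2} - 22 = -22 + s^{2}$)
$\frac{1}{P{\left(-17 \right)} + t{\left(11 \right)}} = \frac{1}{- 17 \left(1 - 17\right) - \left(22 - 11^{2}\right)} = \frac{1}{\left(-17\right) \left(-16\right) + \left(-22 + 121\right)} = \frac{1}{272 + 99} = \frac{1}{371}$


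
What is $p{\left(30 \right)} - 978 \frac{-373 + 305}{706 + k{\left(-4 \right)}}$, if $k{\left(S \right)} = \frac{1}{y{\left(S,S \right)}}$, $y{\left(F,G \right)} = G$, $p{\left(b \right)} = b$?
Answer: $\frac{116902}{941} \approx 124.23$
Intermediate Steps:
$k{\left(S \right)} = \frac{1}{S}$
$p{\left(30 \right)} - 978 \frac{-373 + 305}{706 + k{\left(-4 \right)}} = 30 - 978 \frac{-373 + 305}{706 + \frac{1}{-4}} = 30 - 978 \left(- \frac{68}{706 - \frac{1}{4}}\right) = 30 - 978 \left(- \frac{68}{\frac{2823}{4}}\right) = 30 - 978 \left(\left(-68\right) \frac{4}{2823}\right) = 30 - - \frac{88672}{941} = 30 + \frac{88672}{941} = \frac{116902}{941}$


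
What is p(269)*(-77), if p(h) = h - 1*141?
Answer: -9856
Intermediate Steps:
p(h) = -141 + h (p(h) = h - 141 = -141 + h)
p(269)*(-77) = (-141 + 269)*(-77) = 128*(-77) = -9856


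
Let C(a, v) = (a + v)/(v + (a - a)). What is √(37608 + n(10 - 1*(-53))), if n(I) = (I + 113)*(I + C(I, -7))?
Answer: 2*√11822 ≈ 217.46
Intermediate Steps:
C(a, v) = (a + v)/v (C(a, v) = (a + v)/(v + 0) = (a + v)/v)
n(I) = (1 + 6*I/7)*(113 + I) (n(I) = (I + 113)*(I + (I - 7)/(-7)) = (113 + I)*(I - (-7 + I)/7) = (113 + I)*(I + (1 - I/7)) = (113 + I)*(1 + 6*I/7) = (1 + 6*I/7)*(113 + I))
√(37608 + n(10 - 1*(-53))) = √(37608 + (113 + 6*(10 - 1*(-53))²/7 + 685*(10 - 1*(-53))/7)) = √(37608 + (113 + 6*(10 + 53)²/7 + 685*(10 + 53)/7)) = √(37608 + (113 + (6/7)*63² + (685/7)*63)) = √(37608 + (113 + (6/7)*3969 + 6165)) = √(37608 + (113 + 3402 + 6165)) = √(37608 + 9680) = √47288 = 2*√11822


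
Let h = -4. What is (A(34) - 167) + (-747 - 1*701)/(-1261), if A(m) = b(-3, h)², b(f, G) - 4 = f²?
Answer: 3970/1261 ≈ 3.1483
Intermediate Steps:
b(f, G) = 4 + f²
A(m) = 169 (A(m) = (4 + (-3)²)² = (4 + 9)² = 13² = 169)
(A(34) - 167) + (-747 - 1*701)/(-1261) = (169 - 167) + (-747 - 1*701)/(-1261) = 2 + (-747 - 701)*(-1/1261) = 2 - 1448*(-1/1261) = 2 + 1448/1261 = 3970/1261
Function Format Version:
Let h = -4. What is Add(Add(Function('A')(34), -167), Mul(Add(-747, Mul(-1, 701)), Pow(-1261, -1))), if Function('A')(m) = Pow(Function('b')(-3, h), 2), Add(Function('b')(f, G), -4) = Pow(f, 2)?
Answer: Rational(3970, 1261) ≈ 3.1483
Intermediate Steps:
Function('b')(f, G) = Add(4, Pow(f, 2))
Function('A')(m) = 169 (Function('A')(m) = Pow(Add(4, Pow(-3, 2)), 2) = Pow(Add(4, 9), 2) = Pow(13, 2) = 169)
Add(Add(Function('A')(34), -167), Mul(Add(-747, Mul(-1, 701)), Pow(-1261, -1))) = Add(Add(169, -167), Mul(Add(-747, Mul(-1, 701)), Pow(-1261, -1))) = Add(2, Mul(Add(-747, -701), Rational(-1, 1261))) = Add(2, Mul(-1448, Rational(-1, 1261))) = Add(2, Rational(1448, 1261)) = Rational(3970, 1261)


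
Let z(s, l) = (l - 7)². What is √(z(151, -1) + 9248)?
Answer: 4*√582 ≈ 96.499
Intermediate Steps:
z(s, l) = (-7 + l)²
√(z(151, -1) + 9248) = √((-7 - 1)² + 9248) = √((-8)² + 9248) = √(64 + 9248) = √9312 = 4*√582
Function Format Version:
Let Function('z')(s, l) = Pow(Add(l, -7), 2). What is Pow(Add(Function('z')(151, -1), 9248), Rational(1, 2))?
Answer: Mul(4, Pow(582, Rational(1, 2))) ≈ 96.499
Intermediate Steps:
Function('z')(s, l) = Pow(Add(-7, l), 2)
Pow(Add(Function('z')(151, -1), 9248), Rational(1, 2)) = Pow(Add(Pow(Add(-7, -1), 2), 9248), Rational(1, 2)) = Pow(Add(Pow(-8, 2), 9248), Rational(1, 2)) = Pow(Add(64, 9248), Rational(1, 2)) = Pow(9312, Rational(1, 2)) = Mul(4, Pow(582, Rational(1, 2)))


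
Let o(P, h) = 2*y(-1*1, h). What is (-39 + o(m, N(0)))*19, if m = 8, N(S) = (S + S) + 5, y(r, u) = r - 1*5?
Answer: -969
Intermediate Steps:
y(r, u) = -5 + r (y(r, u) = r - 5 = -5 + r)
N(S) = 5 + 2*S (N(S) = 2*S + 5 = 5 + 2*S)
o(P, h) = -12 (o(P, h) = 2*(-5 - 1*1) = 2*(-5 - 1) = 2*(-6) = -12)
(-39 + o(m, N(0)))*19 = (-39 - 12)*19 = -51*19 = -969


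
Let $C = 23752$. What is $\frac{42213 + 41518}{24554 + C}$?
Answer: $\frac{83731}{48306} \approx 1.7333$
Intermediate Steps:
$\frac{42213 + 41518}{24554 + C} = \frac{42213 + 41518}{24554 + 23752} = \frac{83731}{48306}$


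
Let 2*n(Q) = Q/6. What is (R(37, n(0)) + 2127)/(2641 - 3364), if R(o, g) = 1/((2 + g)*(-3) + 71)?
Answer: -138256/46995 ≈ -2.9419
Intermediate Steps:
n(Q) = Q/12 (n(Q) = (Q/6)/2 = Q/12)
R(o, g) = 1/(65 - 3*g) (R(o, g) = 1/((-6 - 3*g) + 71) = 1/(65 - 3*g))
(R(37, n(0)) + 2127)/(2641 - 3364) = (-1/(-65 + 3*((1/12)*0)) + 2127)/(2641 - 3364) = (-1/(-65 + 3*0) + 2127)/(-723) = (-1/(-65 + 0) + 2127)*(-1/723) = (-1/(-65) + 2127)*(-1/723) = (-1*(-1/65) + 2127)*(-1/723) = (1/65 + 2127)*(-1/723) = (138256/65)*(-1/723) = -138256/46995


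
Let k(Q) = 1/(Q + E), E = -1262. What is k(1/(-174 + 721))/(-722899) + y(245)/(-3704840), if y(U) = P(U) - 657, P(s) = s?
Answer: 51400244107731/462203406241613270 ≈ 0.00011121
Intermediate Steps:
y(U) = -657 + U (y(U) = U - 657 = -657 + U)
k(Q) = 1/(-1262 + Q) (k(Q) = 1/(Q - 1262) = 1/(-1262 + Q))
k(1/(-174 + 721))/(-722899) + y(245)/(-3704840) = 1/(-1262 + 1/(-174 + 721)*(-722899)) + (-657 + 245)/(-3704840) = -1/722899/(-1262 + 1/547) - 412*(-1/3704840) = -1/722899/(-1262 + 1/547) + 103/926210 = -1/722899/(-690313/547) + 103/926210 = -547/690313*(-1/722899) + 103/926210 = 547/499026577387 + 103/926210 = 51400244107731/462203406241613270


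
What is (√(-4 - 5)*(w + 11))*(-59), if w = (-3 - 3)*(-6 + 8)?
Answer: 177*I ≈ 177.0*I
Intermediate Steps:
w = -12 (w = -6*2 = -12)
(√(-4 - 5)*(w + 11))*(-59) = (√(-4 - 5)*(-12 + 11))*(-59) = (√(-9)*(-1))*(-59) = ((3*I)*(-1))*(-59) = -3*I*(-59) = 177*I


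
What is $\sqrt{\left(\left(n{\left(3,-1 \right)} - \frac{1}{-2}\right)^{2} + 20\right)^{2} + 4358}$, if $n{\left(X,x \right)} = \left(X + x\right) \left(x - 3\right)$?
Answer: $\frac{\sqrt{162753}}{4} \approx 100.86$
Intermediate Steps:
$n{\left(X,x \right)} = \left(-3 + x\right) \left(X + x\right)$ ($n{\left(X,x \right)} = \left(X + x\right) \left(-3 + x\right) = \left(-3 + x\right) \left(X + x\right)$)
$\sqrt{\left(\left(n{\left(3,-1 \right)} - \frac{1}{-2}\right)^{2} + 20\right)^{2} + 4358} = \sqrt{\left(\left(\left(\left(-1\right)^{2} - 9 - -3 + 3 \left(-1\right)\right) - \frac{1}{-2}\right)^{2} + 20\right)^{2} + 4358} = \sqrt{\left(\left(\left(1 - 9 + 3 - 3\right) - - \frac{1}{2}\right)^{2} + 20\right)^{2} + 4358} = \sqrt{\left(\left(-8 + \frac{1}{2}\right)^{2} + 20\right)^{2} + 4358} = \sqrt{\left(\left(- \frac{15}{2}\right)^{2} + 20\right)^{2} + 4358} = \sqrt{\left(\frac{225}{4} + 20\right)^{2} + 4358} = \sqrt{\left(\frac{305}{4}\right)^{2} + 4358} = \sqrt{\frac{93025}{16} + 4358} = \sqrt{\frac{162753}{16}} = \frac{\sqrt{162753}}{4}$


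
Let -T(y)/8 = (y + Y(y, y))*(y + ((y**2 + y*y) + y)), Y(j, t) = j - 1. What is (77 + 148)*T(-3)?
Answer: 151200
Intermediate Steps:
Y(j, t) = -1 + j
T(y) = -8*(-1 + 2*y)*(2*y + 2*y**2) (T(y) = -8*(y + (-1 + y))*(y + ((y**2 + y*y) + y)) = -8*(-1 + 2*y)*(y + ((y**2 + y**2) + y)) = -8*(-1 + 2*y)*(y + (2*y**2 + y)) = -8*(-1 + 2*y)*(y + (y + 2*y**2)) = -8*(-1 + 2*y)*(2*y + 2*y**2))
(77 + 148)*T(-3) = (77 + 148)*(16*(-3)*(1 - 1*(-3) - 2*(-3)**2)) = 225*(16*(-3)*(1 + 3 - 2*9)) = 225*(16*(-3)*(1 + 3 - 18)) = 225*(16*(-3)*(-14)) = 225*672 = 151200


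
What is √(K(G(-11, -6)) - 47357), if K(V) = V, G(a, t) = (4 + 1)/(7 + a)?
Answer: I*√189433/2 ≈ 217.62*I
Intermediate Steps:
G(a, t) = 5/(7 + a)
√(K(G(-11, -6)) - 47357) = √(5/(7 - 11) - 47357) = √(5/(-4) - 47357) = √(5*(-¼) - 47357) = √(-5/4 - 47357) = √(-189433/4) = I*√189433/2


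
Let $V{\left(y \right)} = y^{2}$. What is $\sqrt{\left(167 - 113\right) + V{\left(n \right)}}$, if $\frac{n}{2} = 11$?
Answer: $\sqrt{538} \approx 23.195$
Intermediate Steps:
$n = 22$ ($n = 2 \cdot 11 = 22$)
$\sqrt{\left(167 - 113\right) + V{\left(n \right)}} = \sqrt{\left(167 - 113\right) + 22^{2}} = \sqrt{\left(167 - 113\right) + 484} = \sqrt{54 + 484} = \sqrt{538}$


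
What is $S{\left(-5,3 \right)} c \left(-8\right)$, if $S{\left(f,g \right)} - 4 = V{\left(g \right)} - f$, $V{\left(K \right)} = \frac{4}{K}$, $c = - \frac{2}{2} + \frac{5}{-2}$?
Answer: $\frac{868}{3} \approx 289.33$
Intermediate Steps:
$c = - \frac{7}{2}$ ($c = \left(-2\right) \frac{1}{2} + 5 \left(- \frac{1}{2}\right) = -1 - \frac{5}{2} = - \frac{7}{2} \approx -3.5$)
$S{\left(f,g \right)} = 4 - f + \frac{4}{g}$ ($S{\left(f,g \right)} = 4 - \left(f - \frac{4}{g}\right) = 4 - f + \frac{4}{g}$)
$S{\left(-5,3 \right)} c \left(-8\right) = \left(4 - -5 + \frac{4}{3}\right) \left(- \frac{7}{2}\right) \left(-8\right) = \left(4 + 5 + 4 \cdot \frac{1}{3}\right) \left(- \frac{7}{2}\right) \left(-8\right) = \left(4 + 5 + \frac{4}{3}\right) \left(- \frac{7}{2}\right) \left(-8\right) = \frac{31}{3} \left(- \frac{7}{2}\right) \left(-8\right) = \left(- \frac{217}{6}\right) \left(-8\right) = \frac{868}{3}$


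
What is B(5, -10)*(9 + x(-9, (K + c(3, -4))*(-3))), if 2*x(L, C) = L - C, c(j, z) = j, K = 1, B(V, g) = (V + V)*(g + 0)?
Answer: -1050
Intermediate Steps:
B(V, g) = 2*V*g (B(V, g) = (2*V)*g = 2*V*g)
x(L, C) = L/2 - C/2 (x(L, C) = (L - C)/2 = L/2 - C/2)
B(5, -10)*(9 + x(-9, (K + c(3, -4))*(-3))) = (2*5*(-10))*(9 + ((½)*(-9) - (1 + 3)*(-3)/2)) = -100*(9 + (-9/2 - 2*(-3))) = -100*(9 + (-9/2 - ½*(-12))) = -100*(9 + (-9/2 + 6)) = -100*(9 + 3/2) = -100*21/2 = -1050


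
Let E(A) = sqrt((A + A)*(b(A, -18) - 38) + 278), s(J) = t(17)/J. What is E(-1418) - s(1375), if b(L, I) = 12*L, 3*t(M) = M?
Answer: -17/4125 + sqrt(48365422) ≈ 6954.5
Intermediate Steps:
t(M) = M/3
s(J) = 17/(3*J) (s(J) = ((1/3)*17)/J = 17/(3*J))
E(A) = sqrt(278 + 2*A*(-38 + 12*A)) (E(A) = sqrt((A + A)*(12*A - 38) + 278) = sqrt((2*A)*(-38 + 12*A) + 278) = sqrt(2*A*(-38 + 12*A) + 278) = sqrt(278 + 2*A*(-38 + 12*A)))
E(-1418) - s(1375) = sqrt(278 - 76*(-1418) + 24*(-1418)**2) - 17/(3*1375) = sqrt(278 + 107768 + 24*2010724) - 17/(3*1375) = sqrt(278 + 107768 + 48257376) - 1*17/4125 = sqrt(48365422) - 17/4125 = -17/4125 + sqrt(48365422)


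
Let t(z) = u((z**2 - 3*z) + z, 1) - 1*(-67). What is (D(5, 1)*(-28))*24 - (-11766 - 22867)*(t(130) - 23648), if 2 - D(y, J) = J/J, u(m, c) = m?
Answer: -240388325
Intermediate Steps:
t(z) = 67 + z**2 - 2*z (t(z) = ((z**2 - 3*z) + z) - 1*(-67) = (z**2 - 2*z) + 67 = 67 + z**2 - 2*z)
D(y, J) = 1 (D(y, J) = 2 - J/J = 2 - 1*1 = 2 - 1 = 1)
(D(5, 1)*(-28))*24 - (-11766 - 22867)*(t(130) - 23648) = (1*(-28))*24 - (-11766 - 22867)*((67 + 130*(-2 + 130)) - 23648) = -28*24 - (-34633)*((67 + 130*128) - 23648) = -672 - (-34633)*((67 + 16640) - 23648) = -672 - (-34633)*(16707 - 23648) = -672 - (-34633)*(-6941) = -672 - 1*240387653 = -672 - 240387653 = -240388325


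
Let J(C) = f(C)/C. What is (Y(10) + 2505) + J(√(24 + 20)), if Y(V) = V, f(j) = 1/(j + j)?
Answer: 221321/88 ≈ 2515.0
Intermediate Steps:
f(j) = 1/(2*j)
J(C) = 1/(2*C²) (J(C) = (1/(2*C))/C = 1/(2*C²))
(Y(10) + 2505) + J(√(24 + 20)) = (10 + 2505) + 1/(2*(√(24 + 20))²) = 2515 + 1/(2*(√44)²) = 2515 + 1/(2*(2*√11)²) = 2515 + (½)*(1/44) = 2515 + 1/88 = 221321/88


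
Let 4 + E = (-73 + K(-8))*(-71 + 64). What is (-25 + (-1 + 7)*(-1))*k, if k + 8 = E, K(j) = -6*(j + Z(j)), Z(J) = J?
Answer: 5363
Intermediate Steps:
K(j) = -12*j (K(j) = -6*(j + j) = -12*j)
E = -165 (E = -4 + (-73 - 12*(-8))*(-71 + 64) = -4 + (-73 + 96)*(-7) = -4 + 23*(-7) = -4 - 161 = -165)
k = -173 (k = -8 - 165 = -173)
(-25 + (-1 + 7)*(-1))*k = (-25 + (-1 + 7)*(-1))*(-173) = (-25 + 6*(-1))*(-173) = (-25 - 6)*(-173) = -31*(-173) = 5363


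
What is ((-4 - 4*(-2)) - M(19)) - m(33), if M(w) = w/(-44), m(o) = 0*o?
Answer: 195/44 ≈ 4.4318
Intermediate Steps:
m(o) = 0
M(w) = -w/44 (M(w) = w*(-1/44) = -w/44)
((-4 - 4*(-2)) - M(19)) - m(33) = ((-4 - 4*(-2)) - (-1)*19/44) - 1*0 = ((-4 + 8) - 1*(-19/44)) + 0 = (4 + 19/44) + 0 = 195/44 + 0 = 195/44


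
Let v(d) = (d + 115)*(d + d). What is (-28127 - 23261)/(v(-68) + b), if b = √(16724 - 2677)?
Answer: 328472096/40843617 + 51388*√14047/40843617 ≈ 8.1913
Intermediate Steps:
v(d) = 2*d*(115 + d) (v(d) = (115 + d)*(2*d) = 2*d*(115 + d))
b = √14047 ≈ 118.52
(-28127 - 23261)/(v(-68) + b) = (-28127 - 23261)/(2*(-68)*(115 - 68) + √14047) = -51388/(2*(-68)*47 + √14047) = -51388/(-6392 + √14047)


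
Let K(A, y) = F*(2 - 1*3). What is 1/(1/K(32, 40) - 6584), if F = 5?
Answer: -5/32921 ≈ -0.00015188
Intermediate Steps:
K(A, y) = -5 (K(A, y) = 5*(2 - 1*3) = 5*(2 - 3) = 5*(-1) = -5)
1/(1/K(32, 40) - 6584) = 1/(1/(-5) - 6584) = 1/(-1/5 - 6584) = 1/(-32921/5) = -5/32921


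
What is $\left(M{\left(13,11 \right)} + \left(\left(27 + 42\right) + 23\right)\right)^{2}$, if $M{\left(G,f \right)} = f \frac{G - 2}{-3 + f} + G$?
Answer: $\frac{923521}{64} \approx 14430.0$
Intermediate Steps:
$M{\left(G,f \right)} = G + \frac{f \left(-2 + G\right)}{-3 + f}$ ($M{\left(G,f \right)} = f \frac{-2 + G}{-3 + f} + G = \frac{f \left(-2 + G\right)}{-3 + f} + G = G + \frac{f \left(-2 + G\right)}{-3 + f}$)
$\left(M{\left(13,11 \right)} + \left(\left(27 + 42\right) + 23\right)\right)^{2} = \left(\frac{\left(-3\right) 13 - 22 + 2 \cdot 13 \cdot 11}{-3 + 11} + \left(\left(27 + 42\right) + 23\right)\right)^{2} = \left(\frac{-39 - 22 + 286}{8} + \left(69 + 23\right)\right)^{2} = \left(\frac{1}{8} \cdot 225 + 92\right)^{2} = \left(\frac{225}{8} + 92\right)^{2} = \left(\frac{961}{8}\right)^{2} = \frac{923521}{64}$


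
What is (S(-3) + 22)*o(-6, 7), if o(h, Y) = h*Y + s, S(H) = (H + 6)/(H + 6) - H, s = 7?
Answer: -910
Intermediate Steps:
S(H) = 1 - H (S(H) = (6 + H)/(6 + H) - H = 1 - H)
o(h, Y) = 7 + Y*h (o(h, Y) = h*Y + 7 = Y*h + 7 = 7 + Y*h)
(S(-3) + 22)*o(-6, 7) = ((1 - 1*(-3)) + 22)*(7 + 7*(-6)) = ((1 + 3) + 22)*(7 - 42) = (4 + 22)*(-35) = 26*(-35) = -910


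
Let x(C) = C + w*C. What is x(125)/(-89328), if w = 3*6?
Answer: -2375/89328 ≈ -0.026587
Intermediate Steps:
w = 18
x(C) = 19*C (x(C) = C + 18*C = 19*C)
x(125)/(-89328) = (19*125)/(-89328) = 2375*(-1/89328) = -2375/89328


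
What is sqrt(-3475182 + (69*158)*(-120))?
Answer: I*sqrt(4783422) ≈ 2187.1*I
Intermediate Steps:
sqrt(-3475182 + (69*158)*(-120)) = sqrt(-3475182 + 10902*(-120)) = sqrt(-3475182 - 1308240) = sqrt(-4783422) = I*sqrt(4783422)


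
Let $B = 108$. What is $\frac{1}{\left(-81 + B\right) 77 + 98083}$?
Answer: $\frac{1}{100162} \approx 9.9838 \cdot 10^{-6}$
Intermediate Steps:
$\frac{1}{\left(-81 + B\right) 77 + 98083} = \frac{1}{\left(-81 + 108\right) 77 + 98083} = \frac{1}{27 \cdot 77 + 98083} = \frac{1}{2079 + 98083} = \frac{1}{100162}$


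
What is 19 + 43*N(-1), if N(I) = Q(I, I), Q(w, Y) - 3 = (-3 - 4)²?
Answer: 2255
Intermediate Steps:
Q(w, Y) = 52 (Q(w, Y) = 3 + (-3 - 4)² = 3 + (-7)² = 3 + 49 = 52)
N(I) = 52
19 + 43*N(-1) = 19 + 43*52 = 19 + 2236 = 2255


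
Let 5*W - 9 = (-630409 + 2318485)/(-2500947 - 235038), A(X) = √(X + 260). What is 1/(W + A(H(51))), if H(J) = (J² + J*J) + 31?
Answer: -11620736049475/38053180784364652 + 20793372000625*√5493/114159542353093956 ≈ 0.013194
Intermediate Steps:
H(J) = 31 + 2*J² (H(J) = (J² + J²) + 31 = 2*J² + 31 = 31 + 2*J²)
A(X) = √(260 + X)
W = 7645263/4559975 (W = 9/5 + ((-630409 + 2318485)/(-2500947 - 235038))/5 = 9/5 + (1688076/(-2735985))/5 = 9/5 + (1688076*(-1/2735985))/5 = 9/5 + (⅕)*(-562692/911995) = 9/5 - 562692/4559975 = 7645263/4559975 ≈ 1.6766)
1/(W + A(H(51))) = 1/(7645263/4559975 + √(260 + (31 + 2*51²))) = 1/(7645263/4559975 + √(260 + (31 + 2*2601))) = 1/(7645263/4559975 + √(260 + (31 + 5202))) = 1/(7645263/4559975 + √(260 + 5233)) = 1/(7645263/4559975 + √5493)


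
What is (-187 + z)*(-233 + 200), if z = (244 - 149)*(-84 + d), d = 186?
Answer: -313599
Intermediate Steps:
z = 9690 (z = (244 - 149)*(-84 + 186) = 95*102 = 9690)
(-187 + z)*(-233 + 200) = (-187 + 9690)*(-233 + 200) = 9503*(-33) = -313599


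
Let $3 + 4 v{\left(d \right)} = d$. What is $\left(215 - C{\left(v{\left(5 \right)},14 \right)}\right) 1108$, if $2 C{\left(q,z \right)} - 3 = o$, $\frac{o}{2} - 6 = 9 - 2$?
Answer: $222154$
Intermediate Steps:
$v{\left(d \right)} = - \frac{3}{4} + \frac{d}{4}$
$o = 26$ ($o = 12 + 2 \left(9 - 2\right) = 12 + 2 \cdot 7 = 12 + 14 = 26$)
$C{\left(q,z \right)} = \frac{29}{2}$ ($C{\left(q,z \right)} = \frac{3}{2} + \frac{1}{2} \cdot 26 = \frac{3}{2} + 13 = \frac{29}{2}$)
$\left(215 - C{\left(v{\left(5 \right)},14 \right)}\right) 1108 = \left(215 - \frac{29}{2}\right) 1108 = \frac{401}{2} \cdot 1108 = 222154$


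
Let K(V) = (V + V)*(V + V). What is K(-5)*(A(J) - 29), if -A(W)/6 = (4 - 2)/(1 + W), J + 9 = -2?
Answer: -2780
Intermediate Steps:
J = -11 (J = -9 - 2 = -11)
K(V) = 4*V**2 (K(V) = (2*V)*(2*V) = 4*V**2)
A(W) = -12/(1 + W) (A(W) = -6*(4 - 2)/(1 + W) = -12/(1 + W))
K(-5)*(A(J) - 29) = (4*(-5)**2)*(-12/(1 - 11) - 29) = (4*25)*(-12/(-10) - 29) = 100*(-12*(-1/10) - 29) = 100*(6/5 - 29) = 100*(-139/5) = -2780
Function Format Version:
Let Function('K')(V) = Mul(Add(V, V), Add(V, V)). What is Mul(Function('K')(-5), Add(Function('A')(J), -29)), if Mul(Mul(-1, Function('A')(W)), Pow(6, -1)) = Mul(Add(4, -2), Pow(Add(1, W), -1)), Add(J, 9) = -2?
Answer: -2780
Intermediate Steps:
J = -11 (J = Add(-9, -2) = -11)
Function('K')(V) = Mul(4, Pow(V, 2)) (Function('K')(V) = Mul(Mul(2, V), Mul(2, V)) = Mul(4, Pow(V, 2)))
Function('A')(W) = Mul(-12, Pow(Add(1, W), -1)) (Function('A')(W) = Mul(-6, Mul(Add(4, -2), Pow(Add(1, W), -1))) = Mul(-6, Mul(2, Pow(Add(1, W), -1))) = Mul(-12, Pow(Add(1, W), -1)))
Mul(Function('K')(-5), Add(Function('A')(J), -29)) = Mul(Mul(4, Pow(-5, 2)), Add(Mul(-12, Pow(Add(1, -11), -1)), -29)) = Mul(Mul(4, 25), Add(Mul(-12, Pow(-10, -1)), -29)) = Mul(100, Add(Mul(-12, Rational(-1, 10)), -29)) = Mul(100, Add(Rational(6, 5), -29)) = Mul(100, Rational(-139, 5)) = -2780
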